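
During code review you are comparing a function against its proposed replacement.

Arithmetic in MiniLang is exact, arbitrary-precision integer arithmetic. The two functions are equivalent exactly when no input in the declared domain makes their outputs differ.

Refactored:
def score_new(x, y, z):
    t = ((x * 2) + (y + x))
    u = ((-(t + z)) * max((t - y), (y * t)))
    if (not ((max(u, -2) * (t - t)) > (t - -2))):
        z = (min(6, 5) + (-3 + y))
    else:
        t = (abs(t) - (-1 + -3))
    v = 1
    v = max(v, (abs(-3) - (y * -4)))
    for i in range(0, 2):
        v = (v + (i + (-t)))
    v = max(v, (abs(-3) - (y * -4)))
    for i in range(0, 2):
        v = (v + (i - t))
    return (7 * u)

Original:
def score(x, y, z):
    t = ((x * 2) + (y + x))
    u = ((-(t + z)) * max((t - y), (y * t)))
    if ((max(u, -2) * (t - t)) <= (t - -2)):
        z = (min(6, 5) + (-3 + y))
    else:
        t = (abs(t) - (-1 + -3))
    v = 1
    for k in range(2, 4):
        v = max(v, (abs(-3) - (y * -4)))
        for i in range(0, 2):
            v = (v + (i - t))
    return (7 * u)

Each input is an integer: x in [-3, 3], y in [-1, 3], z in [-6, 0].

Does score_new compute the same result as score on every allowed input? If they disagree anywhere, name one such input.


Comparing the listings, the differences include: arithmetic usage differs; and boolean connective usage differs; and min/max/abs usage differs; and statement counts differ; and constant usage differs; and local variable names differ; and comparison usage differs.
Spot check at x=-3, y=-1, z=-2 — score: t=-10, then u=120, then ((max(u, -2) * (t - t)) <= (t - -2)) is false, then t=14, then v=1, then (k=2), then v=1, then (i=0), then v=-13, then (i=1), then v=-26, then (k=3), then v=-1, then (i=0), then v=-15, then (i=1), then v=-28, then returns 840. score_new: t=-10, then u=120, then (not ((max(u, -2) * (t - t)) > (t - -2))) is false, then t=14, then v=1, then v=1, then (i=0), then v=-13, then (i=1), then v=-26, then v=-1, then (i=0), then v=-15, then (i=1), then v=-28, then returns 840. Both give 840.
An exhaustive pass over the 245 declared inputs shows identical outputs.
verdict: equivalent


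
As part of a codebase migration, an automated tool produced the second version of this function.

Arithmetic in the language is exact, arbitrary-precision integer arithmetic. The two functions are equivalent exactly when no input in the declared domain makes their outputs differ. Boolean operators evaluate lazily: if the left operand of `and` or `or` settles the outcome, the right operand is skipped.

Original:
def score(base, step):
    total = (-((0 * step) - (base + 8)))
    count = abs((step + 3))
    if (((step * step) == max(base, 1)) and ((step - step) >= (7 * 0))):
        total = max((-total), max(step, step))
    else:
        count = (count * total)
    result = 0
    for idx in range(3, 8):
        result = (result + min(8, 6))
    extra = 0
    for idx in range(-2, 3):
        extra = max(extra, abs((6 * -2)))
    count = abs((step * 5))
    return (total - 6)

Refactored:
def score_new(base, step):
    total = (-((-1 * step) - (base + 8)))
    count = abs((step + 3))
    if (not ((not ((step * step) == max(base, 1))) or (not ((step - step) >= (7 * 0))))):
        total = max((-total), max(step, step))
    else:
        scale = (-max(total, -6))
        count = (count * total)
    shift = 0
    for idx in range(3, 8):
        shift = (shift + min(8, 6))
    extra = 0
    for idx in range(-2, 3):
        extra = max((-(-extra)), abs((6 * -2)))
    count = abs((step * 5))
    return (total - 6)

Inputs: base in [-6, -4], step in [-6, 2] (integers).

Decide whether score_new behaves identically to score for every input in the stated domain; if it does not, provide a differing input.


Consider the input base=-6, step=-6.
score: total=2, then count=3, then (((step * step) == max(base, 1)) and ((step - step) >= (7 * 0))) is false, then count=6, then result=0, then (idx=3), then result=6, then (idx=4), then result=12, then (idx=5), then result=18, then (idx=6), then result=24, then (idx=7), then result=30, then extra=0, then (idx=-2), then extra=12, then (idx=-1), then extra=12, then (idx=0), then extra=12, then (idx=1), then extra=12, then (idx=2), then extra=12, then count=30, then returns -4
score_new: total=-4, then count=3, then (not ((not ((step * step) == max(base, 1))) or (not ((step - step) >= (7 * 0))))) is false, then scale=4, then count=-12, then shift=0, then (idx=3), then shift=6, then (idx=4), then shift=12, then (idx=5), then shift=18, then (idx=6), then shift=24, then (idx=7), then shift=30, then extra=0, then (idx=-2), then extra=12, then (idx=-1), then extra=12, then (idx=0), then extra=12, then (idx=1), then extra=12, then (idx=2), then extra=12, then count=30, then returns -10
-4 != -10, so the rewrite changes behavior.
verdict: not equivalent; witness: base=-6, step=-6


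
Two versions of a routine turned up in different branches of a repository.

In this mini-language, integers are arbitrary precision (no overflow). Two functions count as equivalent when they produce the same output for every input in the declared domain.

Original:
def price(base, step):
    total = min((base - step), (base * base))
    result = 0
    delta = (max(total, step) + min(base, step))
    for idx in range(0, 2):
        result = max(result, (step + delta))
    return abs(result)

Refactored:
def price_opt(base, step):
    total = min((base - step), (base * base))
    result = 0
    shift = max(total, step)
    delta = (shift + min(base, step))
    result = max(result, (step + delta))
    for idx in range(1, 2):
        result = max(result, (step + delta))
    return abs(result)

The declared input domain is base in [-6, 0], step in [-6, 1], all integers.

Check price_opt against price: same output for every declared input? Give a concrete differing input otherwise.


Reading the diff, among the changes: statement counts differ, local variable names differ, loop structure differs, arithmetic usage differs, min/max/abs usage differs.
Spot check at base=-4, step=-5 — price: total becomes 1; next result becomes 0; next delta becomes -4; next at idx=0:; next result becomes 0; next at idx=1:; next result becomes 0; next final value 0. price_opt: total becomes 1; next result becomes 0; next shift becomes 1; next delta becomes -4; next result becomes 0; next at idx=1:; next result becomes 0; next final value 0. Both give 0.
An exhaustive pass over the 56 declared inputs shows identical outputs.
verdict: equivalent


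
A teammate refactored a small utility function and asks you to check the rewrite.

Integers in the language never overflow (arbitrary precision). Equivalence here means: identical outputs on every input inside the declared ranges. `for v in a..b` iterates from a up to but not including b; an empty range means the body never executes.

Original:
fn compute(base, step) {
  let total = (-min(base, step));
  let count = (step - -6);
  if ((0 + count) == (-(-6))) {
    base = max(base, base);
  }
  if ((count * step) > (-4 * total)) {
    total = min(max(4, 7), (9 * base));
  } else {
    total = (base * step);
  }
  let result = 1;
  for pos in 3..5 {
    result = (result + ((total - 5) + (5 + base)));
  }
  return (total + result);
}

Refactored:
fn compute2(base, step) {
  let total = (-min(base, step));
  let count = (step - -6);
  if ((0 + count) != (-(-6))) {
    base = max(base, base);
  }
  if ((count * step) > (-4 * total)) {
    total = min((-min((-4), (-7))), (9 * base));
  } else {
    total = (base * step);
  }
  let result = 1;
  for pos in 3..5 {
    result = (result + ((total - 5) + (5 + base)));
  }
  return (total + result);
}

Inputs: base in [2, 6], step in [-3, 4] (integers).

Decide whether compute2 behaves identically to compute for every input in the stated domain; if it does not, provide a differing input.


Equivalent. The suspicious edit (`((0 + count) == (-(-6)))` became `((0 + count) != (-(-6)))`) never changes the result for any input inside the declared domain.
Across all 40 domain points the two functions coincide.
Tracing base=4, step=0: compute: total becomes 0; next count becomes 6; next ((0 + count) == (-(-6))) evaluates to true; next base becomes 4; next ((count * step) > (-4 * total)) evaluates to false; next total becomes 0; next result becomes 1; next at pos=3:; next result becomes 5; next at pos=4:; next result becomes 9; next final value 9 | compute2: total becomes 0; next count becomes 6; next ((0 + count) != (-(-6))) evaluates to false; next ((count * step) > (-4 * total)) evaluates to false; next total becomes 0; next result becomes 1; next at pos=3:; next result becomes 5; next at pos=4:; next result becomes 9; next final value 9 — matching result 9.
verdict: equivalent


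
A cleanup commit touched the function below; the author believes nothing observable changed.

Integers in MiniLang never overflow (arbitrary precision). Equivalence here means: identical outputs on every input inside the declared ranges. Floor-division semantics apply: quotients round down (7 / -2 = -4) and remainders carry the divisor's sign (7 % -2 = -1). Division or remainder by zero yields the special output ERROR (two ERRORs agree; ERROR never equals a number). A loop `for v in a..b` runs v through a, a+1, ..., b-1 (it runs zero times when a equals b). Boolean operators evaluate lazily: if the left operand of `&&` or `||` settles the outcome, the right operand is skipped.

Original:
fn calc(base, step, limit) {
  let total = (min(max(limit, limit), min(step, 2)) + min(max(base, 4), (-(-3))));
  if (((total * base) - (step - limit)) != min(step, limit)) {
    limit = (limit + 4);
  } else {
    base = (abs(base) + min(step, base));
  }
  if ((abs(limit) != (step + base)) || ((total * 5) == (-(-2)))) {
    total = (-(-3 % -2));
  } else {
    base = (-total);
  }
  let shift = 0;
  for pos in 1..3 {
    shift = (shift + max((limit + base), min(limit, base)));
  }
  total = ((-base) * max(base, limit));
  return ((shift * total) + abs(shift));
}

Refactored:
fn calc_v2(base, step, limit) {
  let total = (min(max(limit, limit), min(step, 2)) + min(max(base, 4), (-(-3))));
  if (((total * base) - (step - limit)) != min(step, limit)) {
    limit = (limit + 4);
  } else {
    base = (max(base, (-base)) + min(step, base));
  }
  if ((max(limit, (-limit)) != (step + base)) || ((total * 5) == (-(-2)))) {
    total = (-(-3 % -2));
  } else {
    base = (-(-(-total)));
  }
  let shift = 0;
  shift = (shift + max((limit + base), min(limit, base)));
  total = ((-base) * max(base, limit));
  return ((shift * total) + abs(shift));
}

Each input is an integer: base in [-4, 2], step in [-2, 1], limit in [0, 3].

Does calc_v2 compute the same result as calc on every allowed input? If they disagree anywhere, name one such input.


There is a counterexample at base=-4, step=-2, limit=1: 42 on one side, 21 on the other.
calc: total = 1; (((total * base) - (step - limit)) != min(step, limit)) -> true; limit = 5; ((abs(limit) != (step + base)) || ((total * 5) == (-(-2)))) -> true; total = 1; shift = 0; [pos=1]; shift = 1; [pos=2]; shift = 2; total = 20; return 42
calc_v2: total = 1; (((total * base) - (step - limit)) != min(step, limit)) -> true; limit = 5; ((max(limit, (-limit)) != (step + base)) || ((total * 5) == (-(-2)))) -> true; total = 1; shift = 0; shift = 1; total = 20; return 21
verdict: not equivalent; witness: base=-4, step=-2, limit=1


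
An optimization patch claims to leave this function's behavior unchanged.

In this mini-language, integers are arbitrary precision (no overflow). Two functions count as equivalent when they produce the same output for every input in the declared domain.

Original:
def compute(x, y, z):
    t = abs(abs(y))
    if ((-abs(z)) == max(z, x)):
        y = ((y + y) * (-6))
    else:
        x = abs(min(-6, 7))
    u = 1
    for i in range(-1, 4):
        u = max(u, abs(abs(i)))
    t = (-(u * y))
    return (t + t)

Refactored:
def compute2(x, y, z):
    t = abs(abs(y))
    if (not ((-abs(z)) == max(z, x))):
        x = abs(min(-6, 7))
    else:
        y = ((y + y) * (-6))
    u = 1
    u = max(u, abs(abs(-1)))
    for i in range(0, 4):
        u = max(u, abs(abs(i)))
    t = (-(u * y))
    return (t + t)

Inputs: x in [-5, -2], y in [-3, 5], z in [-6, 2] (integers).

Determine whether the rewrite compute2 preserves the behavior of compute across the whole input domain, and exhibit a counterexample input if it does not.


Behavior is preserved: although boolean connective usage differs, and loop structure differs, and min/max/abs usage differs, and constant usage differs, and statement counts differ, the outputs never diverge.
As a probe, take x=-2, y=-2, z=1: compute runs t becomes 2; next ((-abs(z)) == max(z, x)) evaluates to false; next x becomes 6; next u becomes 1; next at i=-1:; next u becomes 1; next at i=0:; next u becomes 1; next at i=1:; next u becomes 1; next at i=2:; next u becomes 2; next at i=3:; next u becomes 3; next t becomes 6; next final value 12; compute2 runs t becomes 2; next (not ((-abs(z)) == max(z, x))) evaluates to true; next x becomes 6; next u becomes 1; next u becomes 1; next at i=0:; next u becomes 1; next at i=1:; next u becomes 1; next at i=2:; next u becomes 2; next at i=3:; next u becomes 3; next t becomes 6; next final value 12; both end at 12.
Sweeping the whole domain (324 inputs) finds no disagreement.
verdict: equivalent


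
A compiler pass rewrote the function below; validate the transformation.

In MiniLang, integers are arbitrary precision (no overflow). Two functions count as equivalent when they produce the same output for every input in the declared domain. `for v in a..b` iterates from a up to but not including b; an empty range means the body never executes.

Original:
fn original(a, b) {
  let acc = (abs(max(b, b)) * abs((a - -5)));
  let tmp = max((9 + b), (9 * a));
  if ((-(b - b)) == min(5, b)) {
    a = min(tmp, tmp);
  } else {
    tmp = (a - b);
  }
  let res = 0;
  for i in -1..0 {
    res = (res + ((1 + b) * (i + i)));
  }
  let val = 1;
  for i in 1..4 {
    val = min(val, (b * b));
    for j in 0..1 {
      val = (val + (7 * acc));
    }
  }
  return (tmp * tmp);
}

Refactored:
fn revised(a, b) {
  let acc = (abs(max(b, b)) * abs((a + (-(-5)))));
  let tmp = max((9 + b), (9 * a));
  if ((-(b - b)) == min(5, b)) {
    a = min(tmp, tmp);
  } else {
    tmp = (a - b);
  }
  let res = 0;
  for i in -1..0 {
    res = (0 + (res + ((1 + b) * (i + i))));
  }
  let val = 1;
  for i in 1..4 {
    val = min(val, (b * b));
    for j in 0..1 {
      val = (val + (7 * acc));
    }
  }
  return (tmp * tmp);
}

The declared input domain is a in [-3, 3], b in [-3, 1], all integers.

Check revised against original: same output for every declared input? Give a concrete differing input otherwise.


The two versions differ — the changes include arithmetic usage differs; and constant usage differs.
Spot check at a=-2, b=-2 — original: acc becomes 6; next tmp becomes 7; next ((-(b - b)) == min(5, b)) evaluates to false; next tmp becomes 0; next res becomes 0; next at i=-1:; next res becomes 2; next val becomes 1; next at i=1:; next val becomes 1; next at j=0:; next val becomes 43; next at i=2:; next val becomes 4; next at j=0:; next val becomes 46; next at i=3:; next val becomes 4; next at j=0:; next val becomes 46; next final value 0. revised: acc becomes 6; next tmp becomes 7; next ((-(b - b)) == min(5, b)) evaluates to false; next tmp becomes 0; next res becomes 0; next at i=-1:; next res becomes 2; next val becomes 1; next at i=1:; next val becomes 1; next at j=0:; next val becomes 43; next at i=2:; next val becomes 4; next at j=0:; next val becomes 46; next at i=3:; next val becomes 4; next at j=0:; next val becomes 46; next final value 0. Both give 0.
Sweeping the whole domain (35 inputs) finds no disagreement.
verdict: equivalent


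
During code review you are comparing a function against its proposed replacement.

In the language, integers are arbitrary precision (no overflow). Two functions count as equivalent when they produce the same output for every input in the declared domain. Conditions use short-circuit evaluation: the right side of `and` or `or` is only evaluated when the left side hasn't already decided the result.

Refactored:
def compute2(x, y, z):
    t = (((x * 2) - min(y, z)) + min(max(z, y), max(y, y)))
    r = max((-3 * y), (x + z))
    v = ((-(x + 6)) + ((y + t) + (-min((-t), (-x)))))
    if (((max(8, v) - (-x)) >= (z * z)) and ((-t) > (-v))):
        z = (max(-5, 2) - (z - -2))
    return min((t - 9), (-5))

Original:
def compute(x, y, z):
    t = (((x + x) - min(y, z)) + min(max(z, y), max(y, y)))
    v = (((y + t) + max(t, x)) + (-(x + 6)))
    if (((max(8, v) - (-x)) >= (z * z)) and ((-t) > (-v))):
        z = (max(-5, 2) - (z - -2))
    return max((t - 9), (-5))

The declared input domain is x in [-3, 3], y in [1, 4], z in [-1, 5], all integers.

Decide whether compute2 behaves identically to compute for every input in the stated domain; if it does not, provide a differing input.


At x=-3, y=1, z=-1: compute gives -5, compute2 gives -13.
verdict: not equivalent; witness: x=-3, y=1, z=-1


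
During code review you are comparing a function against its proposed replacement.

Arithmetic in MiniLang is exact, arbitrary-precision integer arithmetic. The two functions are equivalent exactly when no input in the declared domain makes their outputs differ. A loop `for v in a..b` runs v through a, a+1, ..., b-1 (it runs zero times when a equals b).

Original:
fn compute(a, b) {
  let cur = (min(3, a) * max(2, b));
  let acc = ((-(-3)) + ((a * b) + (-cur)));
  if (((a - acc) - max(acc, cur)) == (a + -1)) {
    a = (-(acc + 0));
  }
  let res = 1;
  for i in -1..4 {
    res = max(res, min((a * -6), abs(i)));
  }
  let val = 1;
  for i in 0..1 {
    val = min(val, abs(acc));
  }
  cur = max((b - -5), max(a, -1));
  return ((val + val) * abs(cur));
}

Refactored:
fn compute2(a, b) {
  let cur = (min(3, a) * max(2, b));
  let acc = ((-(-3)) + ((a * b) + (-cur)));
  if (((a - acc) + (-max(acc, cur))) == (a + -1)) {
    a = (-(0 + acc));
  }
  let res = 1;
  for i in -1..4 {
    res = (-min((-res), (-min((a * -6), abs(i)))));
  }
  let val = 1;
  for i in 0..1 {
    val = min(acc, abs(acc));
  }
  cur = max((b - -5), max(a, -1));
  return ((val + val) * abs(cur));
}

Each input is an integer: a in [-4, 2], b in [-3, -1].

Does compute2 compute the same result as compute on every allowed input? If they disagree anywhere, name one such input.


Run the pair on a=-4, b=-3.
compute: cur becomes -8; next acc becomes 23; next (((a - acc) - max(acc, cur)) == (a + -1)) evaluates to false; next res becomes 1; next at i=-1:; next res becomes 1; next at i=0:; next res becomes 1; next at i=1:; next res becomes 1; next at i=2:; next res becomes 2; next at i=3:; next res becomes 3; next val becomes 1; next at i=0:; next val becomes 1; next cur becomes 2; next final value 4
compute2: cur becomes -8; next acc becomes 23; next (((a - acc) + (-max(acc, cur))) == (a + -1)) evaluates to false; next res becomes 1; next at i=-1:; next res becomes 1; next at i=0:; next res becomes 1; next at i=1:; next res becomes 1; next at i=2:; next res becomes 2; next at i=3:; next res becomes 3; next val becomes 1; next at i=0:; next val becomes 23; next cur becomes 2; next final value 92
4 against 92: the behavior changed.
verdict: not equivalent; witness: a=-4, b=-3


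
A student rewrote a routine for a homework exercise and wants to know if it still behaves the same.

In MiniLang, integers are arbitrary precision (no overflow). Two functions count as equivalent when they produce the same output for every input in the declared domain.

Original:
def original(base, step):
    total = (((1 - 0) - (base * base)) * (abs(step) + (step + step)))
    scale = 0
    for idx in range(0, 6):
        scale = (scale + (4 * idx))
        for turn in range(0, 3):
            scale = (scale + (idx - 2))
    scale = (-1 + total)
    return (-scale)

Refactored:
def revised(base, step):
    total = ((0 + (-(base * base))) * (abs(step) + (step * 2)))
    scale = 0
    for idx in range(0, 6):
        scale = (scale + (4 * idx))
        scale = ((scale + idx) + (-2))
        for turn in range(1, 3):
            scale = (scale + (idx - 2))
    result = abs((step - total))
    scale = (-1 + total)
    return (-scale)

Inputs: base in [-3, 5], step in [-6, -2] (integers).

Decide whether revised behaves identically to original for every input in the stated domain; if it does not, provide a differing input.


Take base=-3, step=-6.
original: total = 48; scale = 0; [idx=0]; scale = 0; [turn=0]; scale = -2; [turn=1]; scale = -4; [turn=2]; scale = -6; [idx=1]; scale = -2; [turn=0]; scale = -3; [turn=1]; scale = -4; [turn=2]; scale = -5; [idx=2]; scale = 3; [turn=0]; scale = 3; [turn=1]; scale = 3; [turn=2]; scale = 3; [idx=3]; scale = 15; [turn=0]; scale = 16; [turn=1]; scale = 17; [turn=2]; scale = 18; [idx=4]; scale = 34; [turn=0]; scale = 36; [turn=1]; scale = 38; [turn=2]; scale = 40; [idx=5]; scale = 60; [turn=0]; scale = 63; [turn=1]; scale = 66; [turn=2]; scale = 69; scale = 47; return -47
revised: total = 54; scale = 0; [idx=0]; scale = 0; scale = -2; [turn=1]; scale = -4; [turn=2]; scale = -6; [idx=1]; scale = -2; scale = -3; [turn=1]; scale = -4; [turn=2]; scale = -5; [idx=2]; scale = 3; scale = 3; [turn=1]; scale = 3; [turn=2]; scale = 3; [idx=3]; scale = 15; scale = 16; [turn=1]; scale = 17; [turn=2]; scale = 18; [idx=4]; scale = 34; scale = 36; [turn=1]; scale = 38; [turn=2]; scale = 40; [idx=5]; scale = 60; scale = 63; [turn=1]; scale = 66; [turn=2]; scale = 69; result = 60; scale = 53; return -53
-47 against -53: the behavior changed.
verdict: not equivalent; witness: base=-3, step=-6


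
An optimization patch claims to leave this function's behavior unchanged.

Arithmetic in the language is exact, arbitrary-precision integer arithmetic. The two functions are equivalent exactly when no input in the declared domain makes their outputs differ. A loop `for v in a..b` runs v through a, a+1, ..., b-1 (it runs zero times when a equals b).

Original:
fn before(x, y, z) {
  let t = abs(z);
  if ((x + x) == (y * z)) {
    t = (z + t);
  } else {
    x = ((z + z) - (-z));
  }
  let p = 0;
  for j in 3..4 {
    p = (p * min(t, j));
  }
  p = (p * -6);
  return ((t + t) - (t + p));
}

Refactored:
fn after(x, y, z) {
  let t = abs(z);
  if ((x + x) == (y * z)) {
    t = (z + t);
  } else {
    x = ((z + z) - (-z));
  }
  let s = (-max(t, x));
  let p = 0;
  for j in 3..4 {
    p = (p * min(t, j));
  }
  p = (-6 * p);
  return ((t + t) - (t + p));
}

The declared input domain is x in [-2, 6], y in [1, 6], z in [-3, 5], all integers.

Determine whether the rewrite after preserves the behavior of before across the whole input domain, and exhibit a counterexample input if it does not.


Although min/max/abs usage differs; and local variable names differ; and statement counts differ, 486/486 inputs agree.
verdict: equivalent


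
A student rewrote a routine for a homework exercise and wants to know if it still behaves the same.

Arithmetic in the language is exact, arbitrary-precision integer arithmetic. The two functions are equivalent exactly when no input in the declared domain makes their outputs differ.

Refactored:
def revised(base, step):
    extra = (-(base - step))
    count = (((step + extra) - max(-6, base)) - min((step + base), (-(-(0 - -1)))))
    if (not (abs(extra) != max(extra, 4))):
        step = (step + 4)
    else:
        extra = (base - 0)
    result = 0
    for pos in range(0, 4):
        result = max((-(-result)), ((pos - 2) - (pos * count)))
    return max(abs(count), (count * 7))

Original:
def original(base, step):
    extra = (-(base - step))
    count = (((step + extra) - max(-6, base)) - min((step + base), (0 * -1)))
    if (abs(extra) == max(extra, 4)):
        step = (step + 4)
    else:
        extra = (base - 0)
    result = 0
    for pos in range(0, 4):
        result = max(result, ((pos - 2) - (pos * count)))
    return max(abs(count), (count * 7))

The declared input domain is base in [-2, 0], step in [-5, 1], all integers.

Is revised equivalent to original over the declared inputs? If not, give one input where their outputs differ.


Input base=0, step=1: 14 from original versus 7 from revised.
verdict: not equivalent; witness: base=0, step=1


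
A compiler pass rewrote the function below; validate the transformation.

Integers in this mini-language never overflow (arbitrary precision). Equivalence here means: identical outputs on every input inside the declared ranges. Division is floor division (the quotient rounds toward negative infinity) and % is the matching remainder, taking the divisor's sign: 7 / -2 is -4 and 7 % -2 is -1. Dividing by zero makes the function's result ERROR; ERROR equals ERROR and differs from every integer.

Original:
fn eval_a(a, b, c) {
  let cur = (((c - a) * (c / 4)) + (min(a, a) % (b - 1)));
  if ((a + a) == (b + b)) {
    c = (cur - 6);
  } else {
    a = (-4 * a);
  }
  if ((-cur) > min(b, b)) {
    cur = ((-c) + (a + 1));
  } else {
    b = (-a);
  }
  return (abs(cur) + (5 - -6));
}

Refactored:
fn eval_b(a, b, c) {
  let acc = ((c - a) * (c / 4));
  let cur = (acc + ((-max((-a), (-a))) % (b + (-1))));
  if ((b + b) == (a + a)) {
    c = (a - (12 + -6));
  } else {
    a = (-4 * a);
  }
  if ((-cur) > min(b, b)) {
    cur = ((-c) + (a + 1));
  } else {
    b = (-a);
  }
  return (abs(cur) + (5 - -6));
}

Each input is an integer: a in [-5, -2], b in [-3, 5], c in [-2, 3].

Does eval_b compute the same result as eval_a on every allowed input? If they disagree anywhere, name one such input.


These are not equivalent — on a=-3, b=-3, c=-2 the outputs split (19 vs 18).
eval_a: cur=-4, then ((a + a) == (b + b)) is true, then c=-10, then ((-cur) > min(b, b)) is true, then cur=8, then returns 19
eval_b: acc=-1, then cur=-4, then ((b + b) == (a + a)) is true, then c=-9, then ((-cur) > min(b, b)) is true, then cur=7, then returns 18
verdict: not equivalent; witness: a=-3, b=-3, c=-2


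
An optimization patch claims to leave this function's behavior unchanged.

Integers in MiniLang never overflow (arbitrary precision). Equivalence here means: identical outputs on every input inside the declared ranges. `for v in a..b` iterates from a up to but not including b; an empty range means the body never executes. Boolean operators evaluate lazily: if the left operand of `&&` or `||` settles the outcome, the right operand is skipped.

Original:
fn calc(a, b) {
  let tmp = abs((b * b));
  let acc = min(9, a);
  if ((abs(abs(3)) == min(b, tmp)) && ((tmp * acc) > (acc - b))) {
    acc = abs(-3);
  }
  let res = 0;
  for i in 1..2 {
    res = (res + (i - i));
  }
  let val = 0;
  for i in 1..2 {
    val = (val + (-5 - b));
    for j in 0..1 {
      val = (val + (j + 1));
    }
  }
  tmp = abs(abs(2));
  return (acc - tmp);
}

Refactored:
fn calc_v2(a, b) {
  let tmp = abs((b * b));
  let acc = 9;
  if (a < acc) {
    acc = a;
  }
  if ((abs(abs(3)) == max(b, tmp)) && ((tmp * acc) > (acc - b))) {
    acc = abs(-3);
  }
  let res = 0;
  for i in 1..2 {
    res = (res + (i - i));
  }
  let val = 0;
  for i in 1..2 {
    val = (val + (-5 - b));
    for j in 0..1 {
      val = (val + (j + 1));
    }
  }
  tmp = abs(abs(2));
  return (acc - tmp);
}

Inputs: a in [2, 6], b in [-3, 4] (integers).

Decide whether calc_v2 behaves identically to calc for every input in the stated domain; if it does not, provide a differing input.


These are not equivalent — on a=2, b=3 the outputs split (1 vs 0).
calc: tmp becomes 9; next acc becomes 2; next ((abs(abs(3)) == min(b, tmp)) && ((tmp * acc) > (acc - b))) evaluates to true; next acc becomes 3; next res becomes 0; next at i=1:; next res becomes 0; next val becomes 0; next at i=1:; next val becomes -8; next at j=0:; next val becomes -7; next tmp becomes 2; next final value 1
calc_v2: tmp becomes 9; next acc becomes 9; next (a < acc) evaluates to true; next acc becomes 2; next ((abs(abs(3)) == max(b, tmp)) && ((tmp * acc) > (acc - b))) evaluates to false; next res becomes 0; next at i=1:; next res becomes 0; next val becomes 0; next at i=1:; next val becomes -8; next at j=0:; next val becomes -7; next tmp becomes 2; next final value 0
verdict: not equivalent; witness: a=2, b=3


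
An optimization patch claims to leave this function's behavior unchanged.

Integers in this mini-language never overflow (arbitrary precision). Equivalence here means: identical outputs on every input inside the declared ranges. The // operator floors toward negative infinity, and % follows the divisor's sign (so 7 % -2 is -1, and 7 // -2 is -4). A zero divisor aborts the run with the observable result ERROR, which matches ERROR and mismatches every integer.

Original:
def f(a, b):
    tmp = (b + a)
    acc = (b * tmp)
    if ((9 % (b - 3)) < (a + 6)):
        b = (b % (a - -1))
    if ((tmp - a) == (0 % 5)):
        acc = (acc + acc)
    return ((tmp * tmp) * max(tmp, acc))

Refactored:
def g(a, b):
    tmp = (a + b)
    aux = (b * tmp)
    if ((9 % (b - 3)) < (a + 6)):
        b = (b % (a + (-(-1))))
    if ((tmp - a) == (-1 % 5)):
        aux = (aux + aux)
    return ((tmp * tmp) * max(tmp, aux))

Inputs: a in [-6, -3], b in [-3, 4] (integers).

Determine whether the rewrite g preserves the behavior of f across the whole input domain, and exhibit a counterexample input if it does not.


Take a=-3, b=4.
f: tmp := 1 | acc := 4 | ((9 % (b - 3)) < (a + 6)): true | b := 0 | ((tmp - a) == (0 % 5)): false | result 4
g: tmp := 1 | aux := 4 | ((9 % (b - 3)) < (a + 6)): true | b := 0 | ((tmp - a) == (-1 % 5)): true | aux := 8 | result 8
4 and 8 differ, so these are not the same function on this domain.
verdict: not equivalent; witness: a=-3, b=4


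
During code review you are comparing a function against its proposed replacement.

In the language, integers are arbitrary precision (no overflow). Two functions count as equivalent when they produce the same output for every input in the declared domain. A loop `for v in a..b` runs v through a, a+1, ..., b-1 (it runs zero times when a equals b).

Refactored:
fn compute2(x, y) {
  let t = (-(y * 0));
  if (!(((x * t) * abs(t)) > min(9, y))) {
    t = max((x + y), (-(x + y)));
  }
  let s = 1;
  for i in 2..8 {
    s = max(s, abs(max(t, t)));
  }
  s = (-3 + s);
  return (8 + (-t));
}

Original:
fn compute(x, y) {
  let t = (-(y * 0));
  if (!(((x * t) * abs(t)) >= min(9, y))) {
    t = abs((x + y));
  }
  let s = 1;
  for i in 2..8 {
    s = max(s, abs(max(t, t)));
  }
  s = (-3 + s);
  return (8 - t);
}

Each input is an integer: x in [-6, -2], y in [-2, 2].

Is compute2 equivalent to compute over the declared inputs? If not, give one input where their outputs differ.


Not equivalent: x=-6, y=0 separates them (8 vs 2).
compute: t := 0 | (!(((x * t) * abs(t)) >= min(9, y))): false | s := 1 | iter i=2: | s := 1 | iter i=3: | s := 1 | iter i=4: | s := 1 | iter i=5: | s := 1 | iter i=6: | s := 1 | iter i=7: | s := 1 | s := -2 | result 8
compute2: t := 0 | (!(((x * t) * abs(t)) > min(9, y))): true | t := 6 | s := 1 | iter i=2: | s := 6 | iter i=3: | s := 6 | iter i=4: | s := 6 | iter i=5: | s := 6 | iter i=6: | s := 6 | iter i=7: | s := 6 | s := 3 | result 2
verdict: not equivalent; witness: x=-6, y=0


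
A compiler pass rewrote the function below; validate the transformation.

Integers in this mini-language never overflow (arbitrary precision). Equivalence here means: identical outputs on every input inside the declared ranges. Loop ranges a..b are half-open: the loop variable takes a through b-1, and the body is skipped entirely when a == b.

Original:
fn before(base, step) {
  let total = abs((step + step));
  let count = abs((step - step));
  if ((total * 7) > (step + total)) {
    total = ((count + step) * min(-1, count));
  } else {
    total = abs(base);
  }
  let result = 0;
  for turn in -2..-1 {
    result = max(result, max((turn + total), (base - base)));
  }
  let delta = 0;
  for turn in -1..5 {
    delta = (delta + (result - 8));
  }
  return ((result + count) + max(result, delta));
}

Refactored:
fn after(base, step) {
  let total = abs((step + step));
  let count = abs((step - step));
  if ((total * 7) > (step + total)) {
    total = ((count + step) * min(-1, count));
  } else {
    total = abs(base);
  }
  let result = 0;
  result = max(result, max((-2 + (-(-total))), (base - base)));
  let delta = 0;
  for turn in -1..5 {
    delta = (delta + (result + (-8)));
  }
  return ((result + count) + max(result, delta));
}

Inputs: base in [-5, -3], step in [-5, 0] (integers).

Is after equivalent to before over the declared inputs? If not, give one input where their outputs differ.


Reading the diff, among the changes: constant usage differs, arithmetic usage differs, statement counts differ, loop structure differs.
Tracing base=-5, step=-4: before: total becomes 8; next count becomes 0; next ((total * 7) > (step + total)) evaluates to true; next total becomes 4; next result becomes 0; next at turn=-2:; next result becomes 2; next delta becomes 0; next at turn=-1:; next delta becomes -6; next at turn=0:; next delta becomes -12; next at turn=1:; next delta becomes -18; next at turn=2:; next delta becomes -24; next at turn=3:; next delta becomes -30; next at turn=4:; next delta becomes -36; next final value 4 | after: total becomes 8; next count becomes 0; next ((total * 7) > (step + total)) evaluates to true; next total becomes 4; next result becomes 0; next result becomes 2; next delta becomes 0; next at turn=-1:; next delta becomes -6; next at turn=0:; next delta becomes -12; next at turn=1:; next delta becomes -18; next at turn=2:; next delta becomes -24; next at turn=3:; next delta becomes -30; next at turn=4:; next delta becomes -36; next final value 4 — matching result 4.
Every one of the 18 inputs gives matching results.
verdict: equivalent


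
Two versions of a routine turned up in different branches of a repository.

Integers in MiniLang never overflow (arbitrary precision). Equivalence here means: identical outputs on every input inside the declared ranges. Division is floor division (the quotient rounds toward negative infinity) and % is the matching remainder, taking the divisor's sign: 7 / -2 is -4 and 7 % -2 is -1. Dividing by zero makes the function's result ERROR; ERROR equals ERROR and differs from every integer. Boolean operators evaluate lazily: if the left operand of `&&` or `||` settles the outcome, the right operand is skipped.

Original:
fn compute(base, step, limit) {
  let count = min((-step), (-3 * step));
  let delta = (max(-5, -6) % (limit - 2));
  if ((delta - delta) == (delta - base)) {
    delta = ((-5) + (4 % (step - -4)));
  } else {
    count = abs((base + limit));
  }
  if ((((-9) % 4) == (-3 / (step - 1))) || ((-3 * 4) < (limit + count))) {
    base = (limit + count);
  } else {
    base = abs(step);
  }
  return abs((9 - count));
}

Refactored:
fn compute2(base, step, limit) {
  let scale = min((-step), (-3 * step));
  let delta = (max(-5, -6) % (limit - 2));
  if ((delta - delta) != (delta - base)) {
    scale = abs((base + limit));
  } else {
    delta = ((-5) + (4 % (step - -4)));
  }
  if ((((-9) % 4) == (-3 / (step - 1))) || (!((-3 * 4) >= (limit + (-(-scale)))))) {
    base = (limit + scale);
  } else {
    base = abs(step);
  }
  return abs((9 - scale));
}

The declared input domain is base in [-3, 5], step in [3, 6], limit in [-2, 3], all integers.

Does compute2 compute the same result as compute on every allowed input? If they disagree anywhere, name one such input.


Although comparison usage differs, boolean connective usage differs, local variable names differ, 216/216 inputs agree.
verdict: equivalent


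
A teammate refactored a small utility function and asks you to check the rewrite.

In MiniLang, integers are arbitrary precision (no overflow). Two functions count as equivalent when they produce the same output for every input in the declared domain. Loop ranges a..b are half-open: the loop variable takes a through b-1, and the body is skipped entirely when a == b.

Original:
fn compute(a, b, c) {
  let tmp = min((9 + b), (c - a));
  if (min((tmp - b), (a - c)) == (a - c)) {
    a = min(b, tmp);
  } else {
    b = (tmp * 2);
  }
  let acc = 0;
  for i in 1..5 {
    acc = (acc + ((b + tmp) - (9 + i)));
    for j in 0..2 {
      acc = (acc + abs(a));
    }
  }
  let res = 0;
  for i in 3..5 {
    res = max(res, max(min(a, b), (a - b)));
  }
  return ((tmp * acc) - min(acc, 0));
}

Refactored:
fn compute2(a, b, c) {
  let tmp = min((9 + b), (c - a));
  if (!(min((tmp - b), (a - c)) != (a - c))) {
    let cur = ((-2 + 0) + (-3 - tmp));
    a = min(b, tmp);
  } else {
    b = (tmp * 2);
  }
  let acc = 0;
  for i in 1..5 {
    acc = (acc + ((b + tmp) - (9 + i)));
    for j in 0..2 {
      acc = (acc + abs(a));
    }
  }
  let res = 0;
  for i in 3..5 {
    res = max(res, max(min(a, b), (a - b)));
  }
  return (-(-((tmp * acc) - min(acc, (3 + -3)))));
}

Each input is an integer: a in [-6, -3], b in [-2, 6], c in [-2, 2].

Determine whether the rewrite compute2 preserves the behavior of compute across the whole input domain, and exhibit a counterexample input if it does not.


The two versions differ — the changes include comparison usage differs; and statement counts differ; and constant usage differs; and arithmetic usage differs; and local variable names differ; and boolean connective usage differs.
One worked example (a=-3, b=2, c=1) — compute: tmp becomes 4; next (min((tmp - b), (a - c)) == (a - c)) evaluates to true; next a becomes 2; next acc becomes 0; next at i=1:; next acc becomes -4; next at j=0:; next acc becomes -2; next at j=1:; next acc becomes 0; next at i=2:; next acc becomes -5; next at j=0:; next acc becomes -3; next at j=1:; next acc becomes -1; next at i=3:; next acc becomes -7; next at j=0:; next acc becomes -5; next at j=1:; next acc becomes -3; next at i=4:; next acc becomes -10; next at j=0:; next acc becomes -8; next at j=1:; next acc becomes -6; next res becomes 0; next at i=3:; next res becomes 2; next at i=4:; next res becomes 2; next final value -18; compute2: tmp becomes 4; next (!(min((tmp - b), (a - c)) != (a - c))) evaluates to true; next cur becomes -9; next a becomes 2; next acc becomes 0; next at i=1:; next acc becomes -4; next at j=0:; next acc becomes -2; next at j=1:; next acc becomes 0; next at i=2:; next acc becomes -5; next at j=0:; next acc becomes -3; next at j=1:; next acc becomes -1; next at i=3:; next acc becomes -7; next at j=0:; next acc becomes -5; next at j=1:; next acc becomes -3; next at i=4:; next acc becomes -10; next at j=0:; next acc becomes -8; next at j=1:; next acc becomes -6; next res becomes 0; next at i=3:; next res becomes 2; next at i=4:; next res becomes 2; next final value -18; agreement on -18.
Across all 180 domain points the two functions coincide.
verdict: equivalent


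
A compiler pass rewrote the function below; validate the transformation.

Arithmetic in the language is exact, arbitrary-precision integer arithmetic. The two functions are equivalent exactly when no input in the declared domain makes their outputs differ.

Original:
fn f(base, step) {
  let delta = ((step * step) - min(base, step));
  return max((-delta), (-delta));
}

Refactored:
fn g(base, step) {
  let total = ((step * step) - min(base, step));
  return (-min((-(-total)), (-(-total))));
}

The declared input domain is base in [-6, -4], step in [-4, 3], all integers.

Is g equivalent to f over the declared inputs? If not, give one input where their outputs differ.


Reading the diff, among the changes: local variable names differ, min/max/abs usage differs.
Spot check at base=-5, step=-3 — f: delta = 14; return -14. g: total = 14; return -14. Both give -14.
An exhaustive pass over the 24 declared inputs shows identical outputs.
verdict: equivalent


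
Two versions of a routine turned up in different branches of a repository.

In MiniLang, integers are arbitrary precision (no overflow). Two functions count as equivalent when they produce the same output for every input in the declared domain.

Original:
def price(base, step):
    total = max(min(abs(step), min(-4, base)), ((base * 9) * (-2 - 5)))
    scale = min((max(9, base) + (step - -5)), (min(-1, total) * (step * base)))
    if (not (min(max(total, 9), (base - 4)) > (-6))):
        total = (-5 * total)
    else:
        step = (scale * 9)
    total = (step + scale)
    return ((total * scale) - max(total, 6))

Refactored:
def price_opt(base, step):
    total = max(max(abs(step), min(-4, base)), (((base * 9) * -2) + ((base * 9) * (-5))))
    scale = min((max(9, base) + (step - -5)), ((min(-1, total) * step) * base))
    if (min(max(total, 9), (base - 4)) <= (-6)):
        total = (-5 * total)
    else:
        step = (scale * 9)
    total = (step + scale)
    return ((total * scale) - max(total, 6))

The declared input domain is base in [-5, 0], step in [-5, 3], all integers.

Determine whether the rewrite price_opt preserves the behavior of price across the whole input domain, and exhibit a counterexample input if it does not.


The edit looks behavioral (`min(abs(step), min(-4, base))` became `max(abs(step), min(-4, base))`), but over these ranges it never changes the outcome; all 54 inputs agree.
verdict: equivalent
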